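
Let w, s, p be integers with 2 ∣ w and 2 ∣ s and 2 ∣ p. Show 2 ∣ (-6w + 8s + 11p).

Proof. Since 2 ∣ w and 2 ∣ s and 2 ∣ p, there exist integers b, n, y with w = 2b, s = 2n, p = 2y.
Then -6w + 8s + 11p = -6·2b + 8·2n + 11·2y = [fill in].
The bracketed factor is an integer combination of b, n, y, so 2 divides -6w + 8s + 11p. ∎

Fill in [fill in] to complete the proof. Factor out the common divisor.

Each term has a factor of 2: -6·2b + 8·2n + 11·2y = 2·(-6b + 8n + 11y).
Since -6b + 8n + 11y is an integer, 2 ∣ (-6w + 8s + 11p).

2(-6b + 8n + 11y)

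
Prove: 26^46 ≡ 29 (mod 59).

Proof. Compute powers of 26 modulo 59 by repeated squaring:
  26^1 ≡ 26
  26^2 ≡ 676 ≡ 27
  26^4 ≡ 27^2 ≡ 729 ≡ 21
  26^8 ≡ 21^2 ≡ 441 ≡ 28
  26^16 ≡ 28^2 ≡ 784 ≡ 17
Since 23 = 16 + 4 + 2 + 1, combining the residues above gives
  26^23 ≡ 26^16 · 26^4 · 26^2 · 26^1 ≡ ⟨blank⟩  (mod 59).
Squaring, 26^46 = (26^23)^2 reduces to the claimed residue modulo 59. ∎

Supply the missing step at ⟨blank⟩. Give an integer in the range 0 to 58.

41

Multiply the listed residues: 17 · 21 · 27 · 26 = 357 → 9639 → 250614.
Reducing modulo 59: 250614 = 4247·59 + 41, so 26^23 ≡ 41.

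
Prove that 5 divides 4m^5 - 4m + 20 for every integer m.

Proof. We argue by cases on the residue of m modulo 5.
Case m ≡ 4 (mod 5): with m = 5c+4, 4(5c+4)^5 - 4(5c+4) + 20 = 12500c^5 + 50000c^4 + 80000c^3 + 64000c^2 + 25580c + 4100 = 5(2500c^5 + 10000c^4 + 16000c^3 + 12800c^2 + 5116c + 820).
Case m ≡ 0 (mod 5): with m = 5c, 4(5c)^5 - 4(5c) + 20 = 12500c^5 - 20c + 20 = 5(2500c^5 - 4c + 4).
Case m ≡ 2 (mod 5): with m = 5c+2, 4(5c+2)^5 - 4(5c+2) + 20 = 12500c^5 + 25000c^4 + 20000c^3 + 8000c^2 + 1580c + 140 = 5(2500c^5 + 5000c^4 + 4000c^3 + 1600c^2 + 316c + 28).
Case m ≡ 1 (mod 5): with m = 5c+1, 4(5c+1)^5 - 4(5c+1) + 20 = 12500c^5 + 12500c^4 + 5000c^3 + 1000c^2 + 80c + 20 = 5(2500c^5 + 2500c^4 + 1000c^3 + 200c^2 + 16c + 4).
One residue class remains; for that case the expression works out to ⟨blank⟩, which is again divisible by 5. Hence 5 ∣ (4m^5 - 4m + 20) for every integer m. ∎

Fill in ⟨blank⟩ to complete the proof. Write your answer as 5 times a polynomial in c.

The residues treated are {4, 0, 2, 1}, so the missing case is m ≡ 3 (mod 5); write m = 5c+3.
Then 4(5c+3)^5 - 4(5c+3) + 20 = 12500c^5 + 37500c^4 + 45000c^3 + 27000c^2 + 8080c + 980 = 5(2500c^5 + 7500c^4 + 9000c^3 + 5400c^2 + 1616c + 196).

5(2500c^5 + 7500c^4 + 9000c^3 + 5400c^2 + 1616c + 196)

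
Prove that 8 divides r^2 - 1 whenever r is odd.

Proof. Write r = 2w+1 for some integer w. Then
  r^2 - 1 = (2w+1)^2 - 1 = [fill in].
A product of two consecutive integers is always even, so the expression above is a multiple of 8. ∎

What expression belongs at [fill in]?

(2w+1)^2 - 1 = 4w^2 + 4w + 1 - 1 = 4w^2 + 4w = 4w(w+1).
Since w and w+1 are consecutive, w(w+1) is even, and 4·(even) is a multiple of 8.

4w(w + 1)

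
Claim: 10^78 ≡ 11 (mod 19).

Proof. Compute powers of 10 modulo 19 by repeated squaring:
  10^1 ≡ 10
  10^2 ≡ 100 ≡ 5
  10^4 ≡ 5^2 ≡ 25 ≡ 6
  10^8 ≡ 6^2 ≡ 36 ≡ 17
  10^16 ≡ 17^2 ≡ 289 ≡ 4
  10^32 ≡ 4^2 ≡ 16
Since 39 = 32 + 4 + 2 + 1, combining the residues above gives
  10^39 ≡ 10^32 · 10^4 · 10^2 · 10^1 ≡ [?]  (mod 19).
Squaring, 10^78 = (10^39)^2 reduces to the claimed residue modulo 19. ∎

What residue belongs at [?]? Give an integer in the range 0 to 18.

Multiply the listed residues: 16 · 6 · 5 · 10 = 96 → 480 → 4800.
Reducing modulo 19: 4800 = 252·19 + 12, so 10^39 ≡ 12.

12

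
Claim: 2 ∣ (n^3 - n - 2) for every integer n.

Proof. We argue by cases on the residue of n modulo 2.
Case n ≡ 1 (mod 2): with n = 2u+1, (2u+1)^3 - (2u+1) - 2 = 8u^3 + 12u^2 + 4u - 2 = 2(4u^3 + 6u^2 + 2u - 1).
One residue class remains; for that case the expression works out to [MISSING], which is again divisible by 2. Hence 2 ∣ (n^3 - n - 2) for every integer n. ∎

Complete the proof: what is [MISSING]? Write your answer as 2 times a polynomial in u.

Only n ≡ 0 (mod 2) is unaccounted for. Put n = 2u:
(2u)^3 - (2u) - 2 expands to 8u^3 - 2u - 2,
and factoring out 2 leaves 2(4u^3 - u - 1).

2(4u^3 - u - 1)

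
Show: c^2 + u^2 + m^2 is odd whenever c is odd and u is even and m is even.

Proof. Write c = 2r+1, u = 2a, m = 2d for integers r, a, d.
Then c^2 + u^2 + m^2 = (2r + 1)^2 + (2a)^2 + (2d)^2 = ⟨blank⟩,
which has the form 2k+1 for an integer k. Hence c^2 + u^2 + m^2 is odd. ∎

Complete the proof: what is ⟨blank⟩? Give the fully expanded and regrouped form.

(2r + 1)^2 + (2a)^2 + (2d)^2 = 4a^2 + 4d^2 + 4r^2 + 4r + 1
= 2(2a^2 + 2d^2 + 2r^2 + 2r) + 1.
Since 2a^2 + 2d^2 + 2r^2 + 2r is an integer, the sum of squares is of the form 2k+1 for an integer k.

2(2a^2 + 2d^2 + 2r^2 + 2r) + 1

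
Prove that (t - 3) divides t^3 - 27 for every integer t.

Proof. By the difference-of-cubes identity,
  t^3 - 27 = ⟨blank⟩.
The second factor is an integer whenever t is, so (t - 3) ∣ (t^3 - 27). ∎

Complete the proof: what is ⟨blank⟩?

a^3 - b^3 = (a - b)(a^2 + ab + b^2). With a = t, b = 3:
t^3 - 27 = (t - 3)(t^2 + 3t + 9).

(t - 3)(t^2 + 3t + 9)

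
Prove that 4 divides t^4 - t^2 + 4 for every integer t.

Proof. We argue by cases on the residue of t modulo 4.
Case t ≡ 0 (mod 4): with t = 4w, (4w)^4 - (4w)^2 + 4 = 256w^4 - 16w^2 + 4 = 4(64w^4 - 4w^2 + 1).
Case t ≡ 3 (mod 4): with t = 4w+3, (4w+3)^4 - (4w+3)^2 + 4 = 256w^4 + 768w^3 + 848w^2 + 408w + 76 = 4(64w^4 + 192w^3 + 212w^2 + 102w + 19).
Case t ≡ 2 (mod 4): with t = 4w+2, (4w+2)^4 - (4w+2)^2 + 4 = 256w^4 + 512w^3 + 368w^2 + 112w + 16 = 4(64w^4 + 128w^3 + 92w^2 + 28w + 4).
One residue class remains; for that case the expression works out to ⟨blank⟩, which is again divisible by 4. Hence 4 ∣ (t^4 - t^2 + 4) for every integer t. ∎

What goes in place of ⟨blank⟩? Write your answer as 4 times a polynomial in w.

4(64w^4 + 64w^3 + 20w^2 + 2w + 1)

Only t ≡ 1 (mod 4) is unaccounted for. Put t = 4w+1:
(4w+1)^4 - (4w+1)^2 + 4 expands to 256w^4 + 256w^3 + 80w^2 + 8w + 4,
and factoring out 4 leaves 4(64w^4 + 64w^3 + 20w^2 + 2w + 1).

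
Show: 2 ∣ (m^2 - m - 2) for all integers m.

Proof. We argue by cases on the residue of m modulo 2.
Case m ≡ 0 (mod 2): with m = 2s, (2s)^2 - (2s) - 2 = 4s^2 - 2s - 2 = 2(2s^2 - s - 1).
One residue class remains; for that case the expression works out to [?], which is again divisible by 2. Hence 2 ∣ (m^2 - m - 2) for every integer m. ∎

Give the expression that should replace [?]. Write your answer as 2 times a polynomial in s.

The residues treated are {0}, so the missing case is m ≡ 1 (mod 2); write m = 2s+1.
Then (2s+1)^2 - (2s+1) - 2 = 4s^2 + 2s - 2 = 2(2s^2 + s - 1).

2(2s^2 + s - 1)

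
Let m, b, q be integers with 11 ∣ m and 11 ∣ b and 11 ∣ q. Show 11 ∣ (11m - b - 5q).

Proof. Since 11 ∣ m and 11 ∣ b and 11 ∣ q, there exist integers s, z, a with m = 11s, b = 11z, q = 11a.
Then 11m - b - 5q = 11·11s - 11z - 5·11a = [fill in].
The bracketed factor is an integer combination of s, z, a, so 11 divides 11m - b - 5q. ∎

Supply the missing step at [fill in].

Each term has a factor of 11: 11·11s - 11z - 5·11a = 11·(-5a + 11s - z).
Since -5a + 11s - z is an integer, 11 ∣ (11m - b - 5q).

11(-5a + 11s - z)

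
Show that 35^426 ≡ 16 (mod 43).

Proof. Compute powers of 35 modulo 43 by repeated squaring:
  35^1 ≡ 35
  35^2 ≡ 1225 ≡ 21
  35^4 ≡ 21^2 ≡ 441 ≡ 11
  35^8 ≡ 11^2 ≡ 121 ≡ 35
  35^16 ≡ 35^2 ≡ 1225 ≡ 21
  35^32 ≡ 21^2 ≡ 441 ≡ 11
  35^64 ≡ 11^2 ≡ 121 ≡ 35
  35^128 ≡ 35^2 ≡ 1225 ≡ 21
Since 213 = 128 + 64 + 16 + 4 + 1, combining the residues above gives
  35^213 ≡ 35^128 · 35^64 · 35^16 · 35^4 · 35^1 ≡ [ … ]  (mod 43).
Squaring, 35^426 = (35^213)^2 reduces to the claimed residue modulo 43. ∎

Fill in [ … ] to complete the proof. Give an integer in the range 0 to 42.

Multiply the listed residues: 21 · 35 · 21 · 11 · 35 = 735 → 15435 → 169785 → 5942475.
Reducing modulo 43: 5942475 = 138197·43 + 4, so 35^213 ≡ 4.

4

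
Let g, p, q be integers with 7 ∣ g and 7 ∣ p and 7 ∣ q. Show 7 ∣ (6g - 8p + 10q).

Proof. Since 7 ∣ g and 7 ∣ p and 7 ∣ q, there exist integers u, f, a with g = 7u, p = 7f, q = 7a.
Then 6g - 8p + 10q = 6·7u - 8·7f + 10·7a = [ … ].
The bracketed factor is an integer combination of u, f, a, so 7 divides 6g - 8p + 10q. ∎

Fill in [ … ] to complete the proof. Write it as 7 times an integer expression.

Each term has a factor of 7: 6·7u - 8·7f + 10·7a = 7·(10a - 8f + 6u).
Since 10a - 8f + 6u is an integer, 7 ∣ (6g - 8p + 10q).

7(10a - 8f + 6u)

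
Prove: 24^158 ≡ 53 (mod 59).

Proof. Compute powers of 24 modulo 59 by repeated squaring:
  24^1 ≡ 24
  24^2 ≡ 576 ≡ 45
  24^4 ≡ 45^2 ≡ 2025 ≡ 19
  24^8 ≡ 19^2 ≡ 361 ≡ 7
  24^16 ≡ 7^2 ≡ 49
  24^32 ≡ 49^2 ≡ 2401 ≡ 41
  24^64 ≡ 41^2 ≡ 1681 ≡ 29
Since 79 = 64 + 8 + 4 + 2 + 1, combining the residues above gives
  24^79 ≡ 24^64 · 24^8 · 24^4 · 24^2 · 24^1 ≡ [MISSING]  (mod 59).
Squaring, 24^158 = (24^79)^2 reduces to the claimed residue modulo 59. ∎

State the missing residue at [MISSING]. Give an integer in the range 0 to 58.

42

Multiply the listed residues: 29 · 7 · 19 · 45 · 24 = 203 → 3857 → 173565 → 4165560.
Reducing modulo 59: 4165560 = 70602·59 + 42, so 24^79 ≡ 42.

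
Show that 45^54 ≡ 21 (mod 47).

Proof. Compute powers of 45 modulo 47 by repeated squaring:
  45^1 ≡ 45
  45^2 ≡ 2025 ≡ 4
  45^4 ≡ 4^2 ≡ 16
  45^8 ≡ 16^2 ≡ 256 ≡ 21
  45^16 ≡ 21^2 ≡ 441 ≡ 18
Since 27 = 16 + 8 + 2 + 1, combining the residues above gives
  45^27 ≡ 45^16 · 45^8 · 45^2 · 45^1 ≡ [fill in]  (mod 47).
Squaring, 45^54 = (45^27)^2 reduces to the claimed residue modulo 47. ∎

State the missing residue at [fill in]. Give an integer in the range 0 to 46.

Multiply the listed residues: 18 · 21 · 4 · 45 = 378 → 1512 → 68040.
Reducing modulo 47: 68040 = 1447·47 + 31, so 45^27 ≡ 31.

31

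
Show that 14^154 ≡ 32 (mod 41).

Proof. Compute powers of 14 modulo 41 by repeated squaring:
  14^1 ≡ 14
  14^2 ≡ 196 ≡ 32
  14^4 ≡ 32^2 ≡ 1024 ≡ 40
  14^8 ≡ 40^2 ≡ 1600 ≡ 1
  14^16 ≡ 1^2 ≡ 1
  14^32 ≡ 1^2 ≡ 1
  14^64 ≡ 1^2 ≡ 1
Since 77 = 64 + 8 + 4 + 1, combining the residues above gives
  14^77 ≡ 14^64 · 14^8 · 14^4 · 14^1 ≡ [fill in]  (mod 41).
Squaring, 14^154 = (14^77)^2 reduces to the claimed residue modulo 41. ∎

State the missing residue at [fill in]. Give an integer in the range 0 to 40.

27

14^64 · 14^8 · 14^4 · 14^1 ≡ 1 · 1 · 40 · 14 = 560.
560 mod 41 = 27, so 14^77 ≡ 27 (mod 41).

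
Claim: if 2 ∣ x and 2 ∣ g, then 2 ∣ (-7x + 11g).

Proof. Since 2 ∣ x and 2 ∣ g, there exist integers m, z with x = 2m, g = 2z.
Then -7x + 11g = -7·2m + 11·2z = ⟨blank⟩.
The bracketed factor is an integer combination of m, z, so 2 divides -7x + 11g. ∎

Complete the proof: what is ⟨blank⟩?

2(-7m + 11z)

Pull the common 2 out of every term: -7·2m + 11·2z = 2(-7m + 11z).
-7m + 11z is an integer, which exhibits the divisibility.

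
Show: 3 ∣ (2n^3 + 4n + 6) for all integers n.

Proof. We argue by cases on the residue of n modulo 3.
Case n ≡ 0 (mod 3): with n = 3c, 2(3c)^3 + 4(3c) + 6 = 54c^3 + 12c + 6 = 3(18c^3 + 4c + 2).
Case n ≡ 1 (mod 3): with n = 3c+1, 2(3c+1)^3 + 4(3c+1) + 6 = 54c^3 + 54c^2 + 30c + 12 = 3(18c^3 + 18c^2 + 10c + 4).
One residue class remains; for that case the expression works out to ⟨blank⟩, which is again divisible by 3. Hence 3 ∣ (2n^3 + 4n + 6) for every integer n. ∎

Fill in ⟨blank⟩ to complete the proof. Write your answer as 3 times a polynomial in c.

The residues treated are {0, 1}, so the missing case is n ≡ 2 (mod 3); write n = 3c+2.
Then 2(3c+2)^3 + 4(3c+2) + 6 = 54c^3 + 108c^2 + 84c + 30 = 3(18c^3 + 36c^2 + 28c + 10).

3(18c^3 + 36c^2 + 28c + 10)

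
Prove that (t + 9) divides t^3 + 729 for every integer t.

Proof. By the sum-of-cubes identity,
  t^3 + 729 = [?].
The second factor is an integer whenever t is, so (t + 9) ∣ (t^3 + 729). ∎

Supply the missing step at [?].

(t + 9)(t^2 - 9t + 81)

a^3 + b^3 = (a + b)(a^2 - ab + b^2). With a = t, b = 9:
t^3 + 729 = (t + 9)(t^2 - 9t + 81).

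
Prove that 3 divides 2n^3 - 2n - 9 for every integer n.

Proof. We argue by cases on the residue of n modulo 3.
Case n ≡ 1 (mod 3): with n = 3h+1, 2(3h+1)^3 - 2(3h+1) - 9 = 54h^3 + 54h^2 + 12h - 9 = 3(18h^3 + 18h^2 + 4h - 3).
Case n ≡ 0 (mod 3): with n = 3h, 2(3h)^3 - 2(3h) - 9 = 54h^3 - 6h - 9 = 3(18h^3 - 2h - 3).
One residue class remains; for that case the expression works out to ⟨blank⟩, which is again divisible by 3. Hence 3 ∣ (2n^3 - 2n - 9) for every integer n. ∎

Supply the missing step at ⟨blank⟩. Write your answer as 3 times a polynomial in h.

3(18h^3 + 36h^2 + 22h + 1)

The residues treated are {1, 0}, so the missing case is n ≡ 2 (mod 3); write n = 3h+2.
Then 2(3h+2)^3 - 2(3h+2) - 9 = 54h^3 + 108h^2 + 66h + 3 = 3(18h^3 + 36h^2 + 22h + 1).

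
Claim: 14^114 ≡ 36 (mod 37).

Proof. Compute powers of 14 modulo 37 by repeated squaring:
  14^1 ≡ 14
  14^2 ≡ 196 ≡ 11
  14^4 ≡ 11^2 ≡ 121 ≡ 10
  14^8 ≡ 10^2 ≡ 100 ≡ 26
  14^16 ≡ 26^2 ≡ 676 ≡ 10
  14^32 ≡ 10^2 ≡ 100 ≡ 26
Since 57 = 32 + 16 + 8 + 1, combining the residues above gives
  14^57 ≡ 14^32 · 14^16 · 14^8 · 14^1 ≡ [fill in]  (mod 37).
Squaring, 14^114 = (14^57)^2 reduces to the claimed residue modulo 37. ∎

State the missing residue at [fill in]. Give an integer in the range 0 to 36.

31

14^32 · 14^16 · 14^8 · 14^1 ≡ 26 · 10 · 26 · 14 = 94640.
94640 mod 37 = 31, so 14^57 ≡ 31 (mod 37).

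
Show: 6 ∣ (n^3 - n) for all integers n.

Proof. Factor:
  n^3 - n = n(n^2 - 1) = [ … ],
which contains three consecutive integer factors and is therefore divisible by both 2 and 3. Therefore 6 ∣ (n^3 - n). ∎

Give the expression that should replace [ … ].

n(n^2 - 1) = n(n - 1)(n + 1) = (n - 1)n(n + 1).
These three factors are consecutive integers, so their product is divisible by 6.

(n - 1)n(n + 1)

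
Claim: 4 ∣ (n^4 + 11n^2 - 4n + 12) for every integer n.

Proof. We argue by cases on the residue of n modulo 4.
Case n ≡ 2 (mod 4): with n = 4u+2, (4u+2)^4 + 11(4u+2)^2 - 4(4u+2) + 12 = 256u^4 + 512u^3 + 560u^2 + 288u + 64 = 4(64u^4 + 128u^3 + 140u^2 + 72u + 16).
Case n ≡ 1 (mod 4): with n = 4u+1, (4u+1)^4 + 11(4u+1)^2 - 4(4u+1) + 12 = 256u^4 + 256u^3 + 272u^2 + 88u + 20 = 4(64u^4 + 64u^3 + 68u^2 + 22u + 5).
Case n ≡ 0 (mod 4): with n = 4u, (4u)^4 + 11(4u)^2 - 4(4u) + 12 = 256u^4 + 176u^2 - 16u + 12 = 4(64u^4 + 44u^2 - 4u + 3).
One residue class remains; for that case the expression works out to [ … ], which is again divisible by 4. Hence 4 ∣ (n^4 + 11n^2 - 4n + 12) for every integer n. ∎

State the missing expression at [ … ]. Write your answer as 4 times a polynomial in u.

4(64u^4 + 192u^3 + 260u^2 + 170u + 45)

The residues treated are {2, 1, 0}, so the missing case is n ≡ 3 (mod 4); write n = 4u+3.
Then (4u+3)^4 + 11(4u+3)^2 - 4(4u+3) + 12 = 256u^4 + 768u^3 + 1040u^2 + 680u + 180 = 4(64u^4 + 192u^3 + 260u^2 + 170u + 45).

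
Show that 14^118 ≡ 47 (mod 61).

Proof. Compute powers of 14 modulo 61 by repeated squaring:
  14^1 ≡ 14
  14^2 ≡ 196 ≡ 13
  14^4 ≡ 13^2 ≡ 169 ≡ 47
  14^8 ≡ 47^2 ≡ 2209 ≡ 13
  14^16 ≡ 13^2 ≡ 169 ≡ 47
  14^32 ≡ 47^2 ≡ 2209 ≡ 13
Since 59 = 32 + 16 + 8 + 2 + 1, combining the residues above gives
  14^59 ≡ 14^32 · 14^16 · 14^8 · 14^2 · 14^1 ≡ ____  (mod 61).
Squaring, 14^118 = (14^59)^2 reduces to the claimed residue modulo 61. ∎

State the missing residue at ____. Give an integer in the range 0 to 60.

14^32 · 14^16 · 14^8 · 14^2 · 14^1 ≡ 13 · 47 · 13 · 13 · 14 = 1445626.
1445626 mod 61 = 48, so 14^59 ≡ 48 (mod 61).

48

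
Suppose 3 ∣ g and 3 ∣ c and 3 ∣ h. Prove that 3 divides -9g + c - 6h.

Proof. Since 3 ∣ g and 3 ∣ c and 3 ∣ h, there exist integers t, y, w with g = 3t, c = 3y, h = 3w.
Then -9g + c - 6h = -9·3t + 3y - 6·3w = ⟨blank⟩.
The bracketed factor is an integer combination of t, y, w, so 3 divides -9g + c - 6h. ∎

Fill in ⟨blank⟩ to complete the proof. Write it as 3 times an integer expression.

Each term has a factor of 3: -9·3t + 3y - 6·3w = 3·(-9t - 6w + y).
Since -9t - 6w + y is an integer, 3 ∣ (-9g + c - 6h).

3(-9t - 6w + y)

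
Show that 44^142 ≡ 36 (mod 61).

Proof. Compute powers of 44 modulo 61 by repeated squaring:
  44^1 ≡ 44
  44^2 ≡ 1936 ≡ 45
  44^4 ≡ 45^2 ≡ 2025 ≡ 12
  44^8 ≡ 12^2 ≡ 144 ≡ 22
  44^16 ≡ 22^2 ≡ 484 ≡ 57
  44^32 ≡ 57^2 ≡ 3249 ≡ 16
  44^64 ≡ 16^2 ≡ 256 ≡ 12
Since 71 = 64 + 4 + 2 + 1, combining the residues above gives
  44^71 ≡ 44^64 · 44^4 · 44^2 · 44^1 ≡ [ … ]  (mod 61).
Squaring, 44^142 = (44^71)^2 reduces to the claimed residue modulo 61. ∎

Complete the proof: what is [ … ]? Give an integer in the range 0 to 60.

6

Multiply the listed residues: 12 · 12 · 45 · 44 = 144 → 6480 → 285120.
Reducing modulo 61: 285120 = 4674·61 + 6, so 44^71 ≡ 6.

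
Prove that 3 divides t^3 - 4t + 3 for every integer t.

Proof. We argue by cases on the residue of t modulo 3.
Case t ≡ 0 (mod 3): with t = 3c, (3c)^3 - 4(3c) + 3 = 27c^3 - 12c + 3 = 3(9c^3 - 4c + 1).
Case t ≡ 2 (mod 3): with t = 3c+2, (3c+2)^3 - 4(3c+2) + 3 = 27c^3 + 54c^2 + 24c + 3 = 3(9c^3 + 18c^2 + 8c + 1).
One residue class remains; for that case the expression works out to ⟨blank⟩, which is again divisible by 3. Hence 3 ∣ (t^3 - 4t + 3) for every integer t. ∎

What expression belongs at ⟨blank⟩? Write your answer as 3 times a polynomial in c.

The residues treated are {0, 2}, so the missing case is t ≡ 1 (mod 3); write t = 3c+1.
Then (3c+1)^3 - 4(3c+1) + 3 = 27c^3 + 27c^2 - 3c = 3(9c^3 + 9c^2 - c).

3(9c^3 + 9c^2 - c)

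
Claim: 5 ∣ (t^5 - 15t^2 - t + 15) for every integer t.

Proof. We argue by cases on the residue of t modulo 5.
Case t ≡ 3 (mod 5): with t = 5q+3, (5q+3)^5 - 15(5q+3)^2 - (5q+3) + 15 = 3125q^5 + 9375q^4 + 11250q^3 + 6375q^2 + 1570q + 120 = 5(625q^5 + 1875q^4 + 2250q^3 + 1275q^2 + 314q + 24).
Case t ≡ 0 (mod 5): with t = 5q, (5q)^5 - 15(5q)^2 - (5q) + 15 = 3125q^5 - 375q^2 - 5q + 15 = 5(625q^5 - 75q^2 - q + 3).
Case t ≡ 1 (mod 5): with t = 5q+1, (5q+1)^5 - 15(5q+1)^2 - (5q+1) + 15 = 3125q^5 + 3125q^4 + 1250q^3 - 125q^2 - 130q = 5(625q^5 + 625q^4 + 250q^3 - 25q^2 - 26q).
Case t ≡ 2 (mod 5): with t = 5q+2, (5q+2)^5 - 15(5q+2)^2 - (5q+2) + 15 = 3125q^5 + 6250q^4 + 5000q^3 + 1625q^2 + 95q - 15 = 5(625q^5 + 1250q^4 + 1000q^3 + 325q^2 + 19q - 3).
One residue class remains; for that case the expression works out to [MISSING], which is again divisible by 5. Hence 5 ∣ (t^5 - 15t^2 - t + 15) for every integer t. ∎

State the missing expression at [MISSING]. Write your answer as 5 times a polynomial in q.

5(625q^5 + 2500q^4 + 4000q^3 + 3125q^2 + 1159q + 159)

The residues treated are {3, 0, 1, 2}, so the missing case is t ≡ 4 (mod 5); write t = 5q+4.
Then (5q+4)^5 - 15(5q+4)^2 - (5q+4) + 15 = 3125q^5 + 12500q^4 + 20000q^3 + 15625q^2 + 5795q + 795 = 5(625q^5 + 2500q^4 + 4000q^3 + 3125q^2 + 1159q + 159).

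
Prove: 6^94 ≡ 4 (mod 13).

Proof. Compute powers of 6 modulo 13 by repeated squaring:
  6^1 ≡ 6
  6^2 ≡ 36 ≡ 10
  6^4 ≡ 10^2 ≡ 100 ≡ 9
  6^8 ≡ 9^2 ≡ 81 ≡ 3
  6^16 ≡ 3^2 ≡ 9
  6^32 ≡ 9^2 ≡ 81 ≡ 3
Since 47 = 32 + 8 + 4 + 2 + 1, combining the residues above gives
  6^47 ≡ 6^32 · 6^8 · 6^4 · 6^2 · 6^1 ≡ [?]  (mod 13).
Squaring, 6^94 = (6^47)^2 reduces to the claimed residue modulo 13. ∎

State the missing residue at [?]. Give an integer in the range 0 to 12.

11

6^32 · 6^8 · 6^4 · 6^2 · 6^1 ≡ 3 · 3 · 9 · 10 · 6 = 4860.
4860 mod 13 = 11, so 6^47 ≡ 11 (mod 13).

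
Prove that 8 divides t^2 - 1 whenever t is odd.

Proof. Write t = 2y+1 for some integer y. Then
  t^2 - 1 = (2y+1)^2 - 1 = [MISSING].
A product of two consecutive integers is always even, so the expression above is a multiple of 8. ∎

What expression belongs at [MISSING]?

4y(y + 1)

(2y+1)^2 - 1 = 4y^2 + 4y + 1 - 1 = 4y^2 + 4y = 4y(y+1).
Since y and y+1 are consecutive, y(y+1) is even, and 4·(even) is a multiple of 8.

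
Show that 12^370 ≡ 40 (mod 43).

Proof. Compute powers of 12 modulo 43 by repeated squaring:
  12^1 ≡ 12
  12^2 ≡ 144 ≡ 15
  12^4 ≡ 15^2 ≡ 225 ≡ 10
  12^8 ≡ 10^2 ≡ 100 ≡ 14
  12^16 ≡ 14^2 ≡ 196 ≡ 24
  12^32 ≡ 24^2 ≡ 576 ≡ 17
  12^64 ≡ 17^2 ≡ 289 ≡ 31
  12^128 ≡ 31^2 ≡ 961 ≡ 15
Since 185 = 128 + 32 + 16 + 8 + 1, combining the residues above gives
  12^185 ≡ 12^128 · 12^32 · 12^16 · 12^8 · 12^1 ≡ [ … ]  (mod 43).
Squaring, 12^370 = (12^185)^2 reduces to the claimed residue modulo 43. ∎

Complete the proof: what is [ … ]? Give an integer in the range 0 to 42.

12^128 · 12^32 · 12^16 · 12^8 · 12^1 ≡ 15 · 17 · 24 · 14 · 12 = 1028160.
1028160 mod 43 = 30, so 12^185 ≡ 30 (mod 43).

30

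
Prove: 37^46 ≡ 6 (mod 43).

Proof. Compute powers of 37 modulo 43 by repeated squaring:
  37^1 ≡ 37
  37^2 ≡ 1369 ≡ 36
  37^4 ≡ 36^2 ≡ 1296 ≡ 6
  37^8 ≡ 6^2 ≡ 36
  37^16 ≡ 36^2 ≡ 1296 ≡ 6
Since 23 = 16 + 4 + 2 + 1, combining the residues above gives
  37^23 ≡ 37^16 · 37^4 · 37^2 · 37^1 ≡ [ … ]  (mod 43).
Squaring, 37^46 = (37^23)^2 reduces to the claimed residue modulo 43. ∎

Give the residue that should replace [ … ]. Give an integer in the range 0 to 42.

37^16 · 37^4 · 37^2 · 37^1 ≡ 6 · 6 · 36 · 37 = 47952.
47952 mod 43 = 7, so 37^23 ≡ 7 (mod 43).

7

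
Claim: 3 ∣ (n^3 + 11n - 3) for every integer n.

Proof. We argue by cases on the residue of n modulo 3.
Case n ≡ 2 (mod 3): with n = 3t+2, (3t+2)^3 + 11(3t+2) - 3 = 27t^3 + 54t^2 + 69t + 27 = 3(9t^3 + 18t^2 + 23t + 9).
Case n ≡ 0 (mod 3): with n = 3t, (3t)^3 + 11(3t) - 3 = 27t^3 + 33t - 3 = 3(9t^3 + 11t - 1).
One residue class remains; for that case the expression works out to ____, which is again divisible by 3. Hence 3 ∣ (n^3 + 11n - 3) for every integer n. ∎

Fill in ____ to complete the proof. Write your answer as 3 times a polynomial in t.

Only n ≡ 1 (mod 3) is unaccounted for. Put n = 3t+1:
(3t+1)^3 + 11(3t+1) - 3 expands to 27t^3 + 27t^2 + 42t + 9,
and factoring out 3 leaves 3(9t^3 + 9t^2 + 14t + 3).

3(9t^3 + 9t^2 + 14t + 3)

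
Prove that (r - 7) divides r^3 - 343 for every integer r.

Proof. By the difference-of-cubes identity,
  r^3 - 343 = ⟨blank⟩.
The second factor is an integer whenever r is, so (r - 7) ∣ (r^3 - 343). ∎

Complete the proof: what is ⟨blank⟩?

Polynomial division of r^3 - 343 by r - 7 leaves remainder 0 and quotient r^2 + 7r + 49.
Hence r^3 - 343 = (r - 7)(r^2 + 7r + 49).

(r - 7)(r^2 + 7r + 49)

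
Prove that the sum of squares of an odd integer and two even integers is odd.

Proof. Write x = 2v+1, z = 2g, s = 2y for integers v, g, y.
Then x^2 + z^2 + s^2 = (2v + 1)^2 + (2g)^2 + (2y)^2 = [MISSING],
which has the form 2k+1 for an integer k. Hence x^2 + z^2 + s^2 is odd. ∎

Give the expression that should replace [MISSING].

2(2g^2 + 2v^2 + 2v + 2y^2) + 1

(2v + 1)^2 + (2g)^2 + (2y)^2 = 4g^2 + 4v^2 + 4v + 4y^2 + 1
= 2(2g^2 + 2v^2 + 2v + 2y^2) + 1.
Since 2g^2 + 2v^2 + 2v + 2y^2 is an integer, the sum of squares is of the form 2k+1 for an integer k.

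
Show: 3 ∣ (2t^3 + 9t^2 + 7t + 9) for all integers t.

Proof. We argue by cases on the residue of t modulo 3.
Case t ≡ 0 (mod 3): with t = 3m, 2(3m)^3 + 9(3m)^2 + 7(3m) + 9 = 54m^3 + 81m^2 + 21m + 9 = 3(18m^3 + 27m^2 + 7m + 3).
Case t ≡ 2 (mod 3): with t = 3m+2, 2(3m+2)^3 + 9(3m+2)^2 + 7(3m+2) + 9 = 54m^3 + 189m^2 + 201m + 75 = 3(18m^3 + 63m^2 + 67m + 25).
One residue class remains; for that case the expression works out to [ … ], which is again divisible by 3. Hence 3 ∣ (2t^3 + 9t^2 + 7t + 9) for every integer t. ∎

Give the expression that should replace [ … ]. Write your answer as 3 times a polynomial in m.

The residues treated are {0, 2}, so the missing case is t ≡ 1 (mod 3); write t = 3m+1.
Then 2(3m+1)^3 + 9(3m+1)^2 + 7(3m+1) + 9 = 54m^3 + 135m^2 + 93m + 27 = 3(18m^3 + 45m^2 + 31m + 9).

3(18m^3 + 45m^2 + 31m + 9)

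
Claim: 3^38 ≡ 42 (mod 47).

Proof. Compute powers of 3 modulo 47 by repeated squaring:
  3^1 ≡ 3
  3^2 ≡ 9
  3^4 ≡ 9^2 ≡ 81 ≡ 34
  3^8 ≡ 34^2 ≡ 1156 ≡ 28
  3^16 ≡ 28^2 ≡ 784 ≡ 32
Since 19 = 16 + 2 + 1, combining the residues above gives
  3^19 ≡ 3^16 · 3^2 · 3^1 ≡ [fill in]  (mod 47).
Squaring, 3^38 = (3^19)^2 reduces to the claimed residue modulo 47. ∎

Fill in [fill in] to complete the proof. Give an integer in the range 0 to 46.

18

3^16 · 3^2 · 3^1 ≡ 32 · 9 · 3 = 864.
864 mod 47 = 18, so 3^19 ≡ 18 (mod 47).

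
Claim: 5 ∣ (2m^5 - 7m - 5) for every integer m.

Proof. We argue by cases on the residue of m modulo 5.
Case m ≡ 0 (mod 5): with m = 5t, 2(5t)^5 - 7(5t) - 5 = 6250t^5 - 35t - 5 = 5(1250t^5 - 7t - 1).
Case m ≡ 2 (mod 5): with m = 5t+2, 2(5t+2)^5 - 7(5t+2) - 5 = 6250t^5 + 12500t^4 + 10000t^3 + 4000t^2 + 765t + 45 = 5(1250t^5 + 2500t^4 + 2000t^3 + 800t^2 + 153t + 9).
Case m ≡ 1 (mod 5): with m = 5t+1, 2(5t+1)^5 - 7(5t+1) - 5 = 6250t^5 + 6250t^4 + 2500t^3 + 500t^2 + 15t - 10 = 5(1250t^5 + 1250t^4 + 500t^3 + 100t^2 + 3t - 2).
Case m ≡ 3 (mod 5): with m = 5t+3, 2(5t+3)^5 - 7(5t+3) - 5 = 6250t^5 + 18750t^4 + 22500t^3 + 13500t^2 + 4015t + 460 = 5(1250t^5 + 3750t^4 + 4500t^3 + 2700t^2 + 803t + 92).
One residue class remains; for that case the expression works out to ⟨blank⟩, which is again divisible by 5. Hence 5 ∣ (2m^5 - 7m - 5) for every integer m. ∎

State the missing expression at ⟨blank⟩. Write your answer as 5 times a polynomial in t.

Only m ≡ 4 (mod 5) is unaccounted for. Put m = 5t+4:
2(5t+4)^5 - 7(5t+4) - 5 expands to 6250t^5 + 25000t^4 + 40000t^3 + 32000t^2 + 12765t + 2015,
and factoring out 5 leaves 5(1250t^5 + 5000t^4 + 8000t^3 + 6400t^2 + 2553t + 403).

5(1250t^5 + 5000t^4 + 8000t^3 + 6400t^2 + 2553t + 403)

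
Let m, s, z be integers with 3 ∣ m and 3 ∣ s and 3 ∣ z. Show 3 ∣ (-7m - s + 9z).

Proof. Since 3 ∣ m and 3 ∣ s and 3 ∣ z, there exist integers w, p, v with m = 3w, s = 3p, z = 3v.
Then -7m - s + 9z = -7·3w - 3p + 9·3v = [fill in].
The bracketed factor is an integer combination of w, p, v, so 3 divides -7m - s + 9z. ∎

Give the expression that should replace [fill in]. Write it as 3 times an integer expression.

Pull the common 3 out of every term: -7·3w - 3p + 9·3v = 3(-p + 9v - 7w).
-p + 9v - 7w is an integer, which exhibits the divisibility.

3(-p + 9v - 7w)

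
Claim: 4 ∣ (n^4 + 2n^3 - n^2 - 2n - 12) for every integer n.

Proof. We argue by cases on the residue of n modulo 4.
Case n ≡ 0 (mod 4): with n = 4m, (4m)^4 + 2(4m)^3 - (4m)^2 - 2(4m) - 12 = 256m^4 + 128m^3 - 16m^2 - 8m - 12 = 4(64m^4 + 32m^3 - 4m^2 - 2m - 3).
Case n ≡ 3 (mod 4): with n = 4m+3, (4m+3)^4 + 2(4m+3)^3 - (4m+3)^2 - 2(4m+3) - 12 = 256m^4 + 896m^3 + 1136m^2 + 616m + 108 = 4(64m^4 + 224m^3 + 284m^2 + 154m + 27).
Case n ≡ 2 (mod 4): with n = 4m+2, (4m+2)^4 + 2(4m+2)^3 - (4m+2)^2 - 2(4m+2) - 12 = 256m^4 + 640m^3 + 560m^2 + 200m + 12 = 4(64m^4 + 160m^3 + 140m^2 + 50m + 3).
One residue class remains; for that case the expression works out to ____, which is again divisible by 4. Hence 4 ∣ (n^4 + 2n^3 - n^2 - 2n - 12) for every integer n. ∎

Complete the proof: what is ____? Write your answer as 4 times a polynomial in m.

4(64m^4 + 96m^3 + 44m^2 + 6m - 3)

The residues treated are {0, 3, 2}, so the missing case is n ≡ 1 (mod 4); write n = 4m+1.
Then (4m+1)^4 + 2(4m+1)^3 - (4m+1)^2 - 2(4m+1) - 12 = 256m^4 + 384m^3 + 176m^2 + 24m - 12 = 4(64m^4 + 96m^3 + 44m^2 + 6m - 3).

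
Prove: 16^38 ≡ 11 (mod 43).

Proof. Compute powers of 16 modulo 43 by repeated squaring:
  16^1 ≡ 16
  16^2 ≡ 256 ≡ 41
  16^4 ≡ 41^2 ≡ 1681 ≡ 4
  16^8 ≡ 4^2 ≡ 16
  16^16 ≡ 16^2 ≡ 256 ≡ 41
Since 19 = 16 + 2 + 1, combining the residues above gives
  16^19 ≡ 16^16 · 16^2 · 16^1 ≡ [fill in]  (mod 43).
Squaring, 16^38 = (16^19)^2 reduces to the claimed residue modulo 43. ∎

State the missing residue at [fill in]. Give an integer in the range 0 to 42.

Multiply the listed residues: 41 · 41 · 16 = 1681 → 26896.
Reducing modulo 43: 26896 = 625·43 + 21, so 16^19 ≡ 21.

21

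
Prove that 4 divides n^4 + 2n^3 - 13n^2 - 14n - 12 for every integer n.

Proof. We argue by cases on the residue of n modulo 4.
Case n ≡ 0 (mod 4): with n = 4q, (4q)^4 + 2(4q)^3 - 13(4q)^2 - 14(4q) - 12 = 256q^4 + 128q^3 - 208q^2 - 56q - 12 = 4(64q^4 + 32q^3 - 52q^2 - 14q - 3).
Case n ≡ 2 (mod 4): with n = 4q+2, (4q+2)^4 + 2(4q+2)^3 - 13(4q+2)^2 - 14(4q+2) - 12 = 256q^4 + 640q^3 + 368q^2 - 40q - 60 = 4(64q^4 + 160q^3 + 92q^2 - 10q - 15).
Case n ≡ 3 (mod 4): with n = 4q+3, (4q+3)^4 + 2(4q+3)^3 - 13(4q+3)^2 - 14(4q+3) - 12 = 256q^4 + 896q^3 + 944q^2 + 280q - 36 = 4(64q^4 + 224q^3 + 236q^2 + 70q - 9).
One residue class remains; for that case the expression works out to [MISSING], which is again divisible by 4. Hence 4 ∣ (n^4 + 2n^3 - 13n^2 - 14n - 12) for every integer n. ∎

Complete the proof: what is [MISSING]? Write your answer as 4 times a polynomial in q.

The residues treated are {0, 2, 3}, so the missing case is n ≡ 1 (mod 4); write n = 4q+1.
Then (4q+1)^4 + 2(4q+1)^3 - 13(4q+1)^2 - 14(4q+1) - 12 = 256q^4 + 384q^3 - 16q^2 - 120q - 36 = 4(64q^4 + 96q^3 - 4q^2 - 30q - 9).

4(64q^4 + 96q^3 - 4q^2 - 30q - 9)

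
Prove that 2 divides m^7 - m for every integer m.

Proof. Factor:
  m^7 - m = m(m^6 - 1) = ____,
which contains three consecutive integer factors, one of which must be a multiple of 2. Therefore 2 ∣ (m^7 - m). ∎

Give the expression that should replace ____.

m^6 - 1 = (m^2 - 1)(m^4 + m^2 + 1), and m^2 - 1 = (m-1)(m+1).
So m(m^6 - 1) = (m - 1)m(m + 1)(m^4 + m^2 + 1).

(m - 1)m(m + 1)(m^4 + m^2 + 1)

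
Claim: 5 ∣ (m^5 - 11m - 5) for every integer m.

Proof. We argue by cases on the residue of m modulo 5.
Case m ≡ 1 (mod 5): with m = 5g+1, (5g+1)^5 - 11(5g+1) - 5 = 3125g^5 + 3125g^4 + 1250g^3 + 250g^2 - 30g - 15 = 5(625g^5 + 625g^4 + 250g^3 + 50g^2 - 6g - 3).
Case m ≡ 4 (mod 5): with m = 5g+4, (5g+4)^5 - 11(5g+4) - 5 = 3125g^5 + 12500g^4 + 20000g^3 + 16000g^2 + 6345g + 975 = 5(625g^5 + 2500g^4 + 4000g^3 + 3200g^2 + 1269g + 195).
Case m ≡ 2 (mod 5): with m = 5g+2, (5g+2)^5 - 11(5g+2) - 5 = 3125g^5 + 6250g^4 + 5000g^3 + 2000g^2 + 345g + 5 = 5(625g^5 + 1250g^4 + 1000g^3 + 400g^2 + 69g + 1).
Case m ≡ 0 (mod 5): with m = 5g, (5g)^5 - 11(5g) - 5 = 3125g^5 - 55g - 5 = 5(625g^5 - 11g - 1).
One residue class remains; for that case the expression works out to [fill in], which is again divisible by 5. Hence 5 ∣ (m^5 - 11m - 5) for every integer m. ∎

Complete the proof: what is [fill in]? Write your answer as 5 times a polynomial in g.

5(625g^5 + 1875g^4 + 2250g^3 + 1350g^2 + 394g + 41)

The residues treated are {1, 4, 2, 0}, so the missing case is m ≡ 3 (mod 5); write m = 5g+3.
Then (5g+3)^5 - 11(5g+3) - 5 = 3125g^5 + 9375g^4 + 11250g^3 + 6750g^2 + 1970g + 205 = 5(625g^5 + 1875g^4 + 2250g^3 + 1350g^2 + 394g + 41).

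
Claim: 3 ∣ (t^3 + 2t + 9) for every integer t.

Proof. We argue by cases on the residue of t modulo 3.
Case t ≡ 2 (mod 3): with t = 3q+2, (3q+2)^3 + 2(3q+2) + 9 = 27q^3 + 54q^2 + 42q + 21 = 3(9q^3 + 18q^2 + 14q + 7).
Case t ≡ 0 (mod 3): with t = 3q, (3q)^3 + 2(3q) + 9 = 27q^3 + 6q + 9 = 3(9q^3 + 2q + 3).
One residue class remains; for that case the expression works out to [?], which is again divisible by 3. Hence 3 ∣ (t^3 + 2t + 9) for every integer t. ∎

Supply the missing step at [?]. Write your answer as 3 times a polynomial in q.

The residues treated are {2, 0}, so the missing case is t ≡ 1 (mod 3); write t = 3q+1.
Then (3q+1)^3 + 2(3q+1) + 9 = 27q^3 + 27q^2 + 15q + 12 = 3(9q^3 + 9q^2 + 5q + 4).

3(9q^3 + 9q^2 + 5q + 4)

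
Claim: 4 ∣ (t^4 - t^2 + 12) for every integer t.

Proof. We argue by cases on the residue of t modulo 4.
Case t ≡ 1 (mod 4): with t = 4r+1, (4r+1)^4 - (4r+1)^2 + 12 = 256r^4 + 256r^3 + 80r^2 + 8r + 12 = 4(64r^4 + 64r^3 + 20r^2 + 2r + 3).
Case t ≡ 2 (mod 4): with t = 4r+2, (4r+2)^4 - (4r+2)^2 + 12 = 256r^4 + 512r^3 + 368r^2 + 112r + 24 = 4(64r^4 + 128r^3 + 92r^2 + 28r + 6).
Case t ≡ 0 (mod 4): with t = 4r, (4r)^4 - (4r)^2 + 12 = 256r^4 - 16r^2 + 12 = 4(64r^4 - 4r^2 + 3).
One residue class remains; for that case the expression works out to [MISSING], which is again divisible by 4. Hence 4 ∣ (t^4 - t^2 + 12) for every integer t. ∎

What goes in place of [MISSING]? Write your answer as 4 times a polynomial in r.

The residues treated are {1, 2, 0}, so the missing case is t ≡ 3 (mod 4); write t = 4r+3.
Then (4r+3)^4 - (4r+3)^2 + 12 = 256r^4 + 768r^3 + 848r^2 + 408r + 84 = 4(64r^4 + 192r^3 + 212r^2 + 102r + 21).

4(64r^4 + 192r^3 + 212r^2 + 102r + 21)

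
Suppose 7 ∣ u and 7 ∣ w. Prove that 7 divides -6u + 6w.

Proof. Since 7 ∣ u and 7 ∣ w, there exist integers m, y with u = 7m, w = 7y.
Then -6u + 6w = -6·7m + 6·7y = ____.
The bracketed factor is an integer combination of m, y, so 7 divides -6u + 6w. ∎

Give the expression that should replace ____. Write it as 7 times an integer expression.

7(-6m + 6y)

Each term has a factor of 7: -6·7m + 6·7y = 7·(-6m + 6y).
Since -6m + 6y is an integer, 7 ∣ (-6u + 6w).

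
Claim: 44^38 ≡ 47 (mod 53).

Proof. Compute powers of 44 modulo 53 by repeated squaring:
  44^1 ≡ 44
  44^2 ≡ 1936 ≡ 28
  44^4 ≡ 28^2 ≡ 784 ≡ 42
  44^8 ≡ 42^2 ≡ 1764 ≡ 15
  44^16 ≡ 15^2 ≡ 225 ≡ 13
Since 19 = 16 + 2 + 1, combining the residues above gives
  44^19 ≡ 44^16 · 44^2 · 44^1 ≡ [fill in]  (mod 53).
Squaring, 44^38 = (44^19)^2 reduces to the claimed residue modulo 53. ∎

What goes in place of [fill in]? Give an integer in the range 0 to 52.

10

Multiply the listed residues: 13 · 28 · 44 = 364 → 16016.
Reducing modulo 53: 16016 = 302·53 + 10, so 44^19 ≡ 10.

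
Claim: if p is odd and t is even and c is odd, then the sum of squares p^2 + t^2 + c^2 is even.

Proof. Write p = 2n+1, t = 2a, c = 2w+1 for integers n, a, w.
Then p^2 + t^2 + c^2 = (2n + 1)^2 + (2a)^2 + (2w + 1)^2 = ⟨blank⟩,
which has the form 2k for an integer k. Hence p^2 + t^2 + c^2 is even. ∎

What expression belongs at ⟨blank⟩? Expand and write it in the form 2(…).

2(2a^2 + 2n^2 + 2n + 2w^2 + 2w + 1)

Expanding: (2n + 1)^2 + (2a)^2 + (2w + 1)^2 = 4a^2 + 4n^2 + 4n + 4w^2 + 4w + 2.
Every term is even; pulling out the factor of 2 gives 2(2a^2 + 2n^2 + 2n + 2w^2 + 2w + 1).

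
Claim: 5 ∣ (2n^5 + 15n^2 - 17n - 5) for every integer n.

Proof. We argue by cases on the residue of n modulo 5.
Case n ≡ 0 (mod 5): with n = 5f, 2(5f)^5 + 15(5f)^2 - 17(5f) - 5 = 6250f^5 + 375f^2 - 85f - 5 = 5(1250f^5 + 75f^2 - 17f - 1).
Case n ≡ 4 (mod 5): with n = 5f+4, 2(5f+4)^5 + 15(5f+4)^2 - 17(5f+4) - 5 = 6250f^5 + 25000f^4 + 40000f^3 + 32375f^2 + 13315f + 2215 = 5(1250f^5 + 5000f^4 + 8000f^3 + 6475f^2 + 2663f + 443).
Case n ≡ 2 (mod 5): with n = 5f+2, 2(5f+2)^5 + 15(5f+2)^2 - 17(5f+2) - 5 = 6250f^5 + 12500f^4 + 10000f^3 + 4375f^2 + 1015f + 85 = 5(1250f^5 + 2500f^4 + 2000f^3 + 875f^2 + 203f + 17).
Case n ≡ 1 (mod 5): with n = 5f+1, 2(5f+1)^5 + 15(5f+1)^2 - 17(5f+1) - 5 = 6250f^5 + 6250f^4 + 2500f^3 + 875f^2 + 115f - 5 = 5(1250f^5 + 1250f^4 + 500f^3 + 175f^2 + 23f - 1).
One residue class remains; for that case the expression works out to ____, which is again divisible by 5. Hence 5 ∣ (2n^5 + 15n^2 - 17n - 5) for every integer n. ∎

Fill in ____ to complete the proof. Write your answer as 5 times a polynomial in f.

Only n ≡ 3 (mod 5) is unaccounted for. Put n = 5f+3:
2(5f+3)^5 + 15(5f+3)^2 - 17(5f+3) - 5 expands to 6250f^5 + 18750f^4 + 22500f^3 + 13875f^2 + 4415f + 565,
and factoring out 5 leaves 5(1250f^5 + 3750f^4 + 4500f^3 + 2775f^2 + 883f + 113).

5(1250f^5 + 3750f^4 + 4500f^3 + 2775f^2 + 883f + 113)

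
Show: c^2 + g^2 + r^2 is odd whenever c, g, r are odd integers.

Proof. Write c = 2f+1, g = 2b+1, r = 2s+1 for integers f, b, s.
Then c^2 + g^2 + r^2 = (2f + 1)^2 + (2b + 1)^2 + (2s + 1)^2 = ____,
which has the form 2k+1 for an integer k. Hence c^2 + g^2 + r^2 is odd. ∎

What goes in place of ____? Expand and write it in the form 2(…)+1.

2(2b^2 + 2b + 2f^2 + 2f + 2s^2 + 2s + 1) + 1

(2f + 1)^2 + (2b + 1)^2 + (2s + 1)^2 = 4b^2 + 4b + 4f^2 + 4f + 4s^2 + 4s + 3
= 2(2b^2 + 2b + 2f^2 + 2f + 2s^2 + 2s + 1) + 1.
Since 2b^2 + 2b + 2f^2 + 2f + 2s^2 + 2s + 1 is an integer, the sum of squares is of the form 2k+1 for an integer k.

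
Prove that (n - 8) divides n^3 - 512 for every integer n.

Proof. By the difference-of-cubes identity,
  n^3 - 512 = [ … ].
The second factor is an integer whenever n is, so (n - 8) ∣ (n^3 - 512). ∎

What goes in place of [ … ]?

(n - 8)(n^2 + 8n + 64)

a^3 - b^3 = (a - b)(a^2 + ab + b^2). With a = n, b = 8:
n^3 - 512 = (n - 8)(n^2 + 8n + 64).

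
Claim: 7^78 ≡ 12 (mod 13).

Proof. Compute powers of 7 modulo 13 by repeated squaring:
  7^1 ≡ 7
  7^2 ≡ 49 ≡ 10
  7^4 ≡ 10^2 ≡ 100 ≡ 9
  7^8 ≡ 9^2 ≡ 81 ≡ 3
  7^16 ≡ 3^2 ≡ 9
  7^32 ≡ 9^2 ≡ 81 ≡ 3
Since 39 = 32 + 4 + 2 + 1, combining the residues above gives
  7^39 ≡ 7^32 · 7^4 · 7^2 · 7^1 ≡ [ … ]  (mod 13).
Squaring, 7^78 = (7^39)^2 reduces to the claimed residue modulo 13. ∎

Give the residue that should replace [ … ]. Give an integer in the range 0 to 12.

5

Multiply the listed residues: 3 · 9 · 10 · 7 = 27 → 270 → 1890.
Reducing modulo 13: 1890 = 145·13 + 5, so 7^39 ≡ 5.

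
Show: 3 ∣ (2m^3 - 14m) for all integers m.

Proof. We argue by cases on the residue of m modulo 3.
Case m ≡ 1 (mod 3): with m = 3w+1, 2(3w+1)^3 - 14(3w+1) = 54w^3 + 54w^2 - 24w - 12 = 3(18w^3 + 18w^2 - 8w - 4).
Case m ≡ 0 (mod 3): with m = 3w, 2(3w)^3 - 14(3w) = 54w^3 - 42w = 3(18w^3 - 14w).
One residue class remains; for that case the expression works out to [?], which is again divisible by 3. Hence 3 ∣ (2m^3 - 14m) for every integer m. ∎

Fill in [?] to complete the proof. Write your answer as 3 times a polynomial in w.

3(18w^3 + 36w^2 + 10w - 4)

The residues treated are {1, 0}, so the missing case is m ≡ 2 (mod 3); write m = 3w+2.
Then 2(3w+2)^3 - 14(3w+2) = 54w^3 + 108w^2 + 30w - 12 = 3(18w^3 + 36w^2 + 10w - 4).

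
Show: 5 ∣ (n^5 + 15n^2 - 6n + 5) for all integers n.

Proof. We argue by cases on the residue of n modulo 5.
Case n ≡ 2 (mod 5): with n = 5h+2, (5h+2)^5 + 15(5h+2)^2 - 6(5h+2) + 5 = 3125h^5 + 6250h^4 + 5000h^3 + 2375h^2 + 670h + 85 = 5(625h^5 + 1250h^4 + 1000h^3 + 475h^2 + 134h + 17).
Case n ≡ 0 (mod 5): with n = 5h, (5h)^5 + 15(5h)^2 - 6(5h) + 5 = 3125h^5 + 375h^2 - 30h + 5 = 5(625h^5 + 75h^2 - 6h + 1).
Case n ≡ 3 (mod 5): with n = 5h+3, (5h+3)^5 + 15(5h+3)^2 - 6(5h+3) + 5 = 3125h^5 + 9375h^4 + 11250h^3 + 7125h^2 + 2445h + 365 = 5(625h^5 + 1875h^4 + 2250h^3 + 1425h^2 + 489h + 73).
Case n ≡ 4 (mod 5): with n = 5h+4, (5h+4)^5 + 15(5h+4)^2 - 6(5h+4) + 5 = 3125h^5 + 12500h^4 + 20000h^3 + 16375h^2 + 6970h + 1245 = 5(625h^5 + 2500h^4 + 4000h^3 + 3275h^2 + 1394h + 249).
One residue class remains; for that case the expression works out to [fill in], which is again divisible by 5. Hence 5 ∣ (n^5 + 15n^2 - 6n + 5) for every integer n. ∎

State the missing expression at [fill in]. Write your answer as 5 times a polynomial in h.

Only n ≡ 1 (mod 5) is unaccounted for. Put n = 5h+1:
(5h+1)^5 + 15(5h+1)^2 - 6(5h+1) + 5 expands to 3125h^5 + 3125h^4 + 1250h^3 + 625h^2 + 145h + 15,
and factoring out 5 leaves 5(625h^5 + 625h^4 + 250h^3 + 125h^2 + 29h + 3).

5(625h^5 + 625h^4 + 250h^3 + 125h^2 + 29h + 3)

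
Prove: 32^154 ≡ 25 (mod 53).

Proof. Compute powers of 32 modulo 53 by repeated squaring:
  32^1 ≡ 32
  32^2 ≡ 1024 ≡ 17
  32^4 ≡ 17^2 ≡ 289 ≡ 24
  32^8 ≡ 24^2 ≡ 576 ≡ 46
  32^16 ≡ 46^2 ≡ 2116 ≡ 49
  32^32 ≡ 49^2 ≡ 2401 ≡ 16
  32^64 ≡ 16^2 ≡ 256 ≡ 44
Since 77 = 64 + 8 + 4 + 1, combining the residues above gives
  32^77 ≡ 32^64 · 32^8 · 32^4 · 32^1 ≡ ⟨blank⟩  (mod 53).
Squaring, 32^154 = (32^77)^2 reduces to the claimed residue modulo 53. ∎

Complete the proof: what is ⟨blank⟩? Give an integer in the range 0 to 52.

48

32^64 · 32^8 · 32^4 · 32^1 ≡ 44 · 46 · 24 · 32 = 1554432.
1554432 mod 53 = 48, so 32^77 ≡ 48 (mod 53).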